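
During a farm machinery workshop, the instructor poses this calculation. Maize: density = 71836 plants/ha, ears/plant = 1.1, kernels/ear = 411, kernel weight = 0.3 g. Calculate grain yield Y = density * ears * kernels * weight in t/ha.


Y = density * ears * kernels * kw
  = 71836 * 1.1 * 411 * 0.3 g/ha
  = 9743116.68 g/ha
  = 9743.12 kg/ha = 9.74 t/ha


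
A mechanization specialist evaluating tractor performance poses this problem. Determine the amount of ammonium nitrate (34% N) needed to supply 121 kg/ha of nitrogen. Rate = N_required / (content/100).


Rate = N_required / (N_content / 100)
     = 121 / (34 / 100)
     = 121 / 0.34
     = 355.88 kg/ha


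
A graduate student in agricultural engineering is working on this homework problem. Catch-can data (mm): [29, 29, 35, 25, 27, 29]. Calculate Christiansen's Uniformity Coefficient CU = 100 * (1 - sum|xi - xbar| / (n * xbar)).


xbar = 174 / 6 = 29
sum|xi - xbar| = 12
CU = 100 * (1 - 12 / (6 * 29))
   = 100 * (1 - 0.0690)
   = 93.10%


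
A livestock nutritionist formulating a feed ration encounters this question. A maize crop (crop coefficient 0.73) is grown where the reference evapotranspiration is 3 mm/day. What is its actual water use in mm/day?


ETc = Kc * ET0
    = 0.73 * 3
    = 2.19 mm/day


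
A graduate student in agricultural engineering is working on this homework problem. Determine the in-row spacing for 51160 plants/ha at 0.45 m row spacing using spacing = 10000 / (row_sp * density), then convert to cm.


spacing = 10000 / (row_sp * density)
        = 10000 / (0.45 * 51160)
        = 10000 / 23022
        = 0.43437 m = 43.44 cm


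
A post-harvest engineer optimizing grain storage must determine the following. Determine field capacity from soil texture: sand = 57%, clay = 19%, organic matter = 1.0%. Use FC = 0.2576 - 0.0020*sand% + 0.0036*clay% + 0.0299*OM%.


FC = 0.2576 - 0.0020*57 + 0.0036*19 + 0.0299*1.0
   = 0.2576 - 0.1140 + 0.0684 + 0.0299
   = 0.2419


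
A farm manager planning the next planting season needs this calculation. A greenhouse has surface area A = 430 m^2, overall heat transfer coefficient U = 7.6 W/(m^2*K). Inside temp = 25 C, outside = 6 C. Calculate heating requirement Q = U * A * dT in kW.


dT = 25 - (6) = 19 K
Q = U * A * dT
  = 7.6 * 430 * 19
  = 62092 W = 62.09 kW


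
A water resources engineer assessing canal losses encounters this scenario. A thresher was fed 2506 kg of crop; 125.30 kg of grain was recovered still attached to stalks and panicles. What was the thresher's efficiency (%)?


eta = (total - unthreshed) / total * 100
    = (2506 - 125.30) / 2506 * 100
    = 2380.70 / 2506 * 100
    = 95%


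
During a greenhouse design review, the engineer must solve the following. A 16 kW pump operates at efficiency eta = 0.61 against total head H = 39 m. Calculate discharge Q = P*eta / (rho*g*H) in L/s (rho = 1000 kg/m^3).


Q = (P * 1000 * eta) / (rho * g * H)
  = (16 * 1000 * 0.61) / (1000 * 9.81 * 39)
  = 9760 / 382590
  = 0.02551 m^3/s = 25.51 L/s


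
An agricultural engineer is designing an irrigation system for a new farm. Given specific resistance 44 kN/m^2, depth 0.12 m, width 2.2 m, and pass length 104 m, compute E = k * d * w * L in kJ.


E = k * d * w * L
  = 44 * 0.12 * 2.2 * 104
  = 1208.06 kJ


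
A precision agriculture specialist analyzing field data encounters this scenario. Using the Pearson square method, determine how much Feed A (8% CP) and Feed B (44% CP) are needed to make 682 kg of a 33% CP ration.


parts_A = CP_b - target = 44 - 33 = 11
parts_B = target - CP_a = 33 - 8 = 25
total_parts = 11 + 25 = 36
Feed A = 682 * 11 / 36 = 208.39 kg
Feed B = 682 * 25 / 36 = 473.61 kg

208.39 kg


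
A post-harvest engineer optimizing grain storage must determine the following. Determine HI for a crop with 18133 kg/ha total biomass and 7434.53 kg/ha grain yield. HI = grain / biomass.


HI = grain_yield / biomass
   = 7434.53 / 18133
   = 0.41


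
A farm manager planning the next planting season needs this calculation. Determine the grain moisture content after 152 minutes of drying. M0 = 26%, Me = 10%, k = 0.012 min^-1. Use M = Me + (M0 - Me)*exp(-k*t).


M = Me + (M0 - Me) * e^(-k*t)
  = 10 + (26 - 10) * e^(-0.012*152)
  = 10 + 16 * e^(-1.824)
  = 10 + 16 * 0.16138
  = 10 + 2.5821
  = 12.58%


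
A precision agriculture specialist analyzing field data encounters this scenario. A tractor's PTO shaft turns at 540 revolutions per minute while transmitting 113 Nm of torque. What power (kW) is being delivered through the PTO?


P = 2*pi*n*T / 60000
  = 2*pi * 540 * 113 / 60000
  = 383399.97 / 60000
  = 6.39 kW


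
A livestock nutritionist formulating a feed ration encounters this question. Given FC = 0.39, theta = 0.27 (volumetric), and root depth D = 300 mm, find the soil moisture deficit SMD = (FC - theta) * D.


SMD = (FC - theta) * D
    = (0.39 - 0.27) * 300
    = 0.120 * 300
    = 36 mm


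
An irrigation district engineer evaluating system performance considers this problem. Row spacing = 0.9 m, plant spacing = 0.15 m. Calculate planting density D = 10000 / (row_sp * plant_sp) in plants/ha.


D = 10000 / (row_sp * plant_sp)
  = 10000 / (0.9 * 0.15)
  = 10000 / 0.1350
  = 74074.07 plants/ha


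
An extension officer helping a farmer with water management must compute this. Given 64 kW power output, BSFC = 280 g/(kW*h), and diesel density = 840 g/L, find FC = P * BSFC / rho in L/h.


FC = P * BSFC / rho_fuel
   = 64 * 280 / 840
   = 17920 / 840
   = 21.33 L/h


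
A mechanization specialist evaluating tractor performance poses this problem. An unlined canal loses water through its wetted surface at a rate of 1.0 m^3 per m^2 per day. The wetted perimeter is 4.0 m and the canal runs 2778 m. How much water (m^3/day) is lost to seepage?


S = C * P * L
  = 1.0 * 4.0 * 2778
  = 11112 m^3/day


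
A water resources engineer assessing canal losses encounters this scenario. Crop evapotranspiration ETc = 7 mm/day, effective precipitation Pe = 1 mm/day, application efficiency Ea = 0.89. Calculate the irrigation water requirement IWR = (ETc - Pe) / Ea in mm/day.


IWR = (ETc - Pe) / Ea
    = (7 - 1) / 0.89
    = 6 / 0.89
    = 6.74 mm/day


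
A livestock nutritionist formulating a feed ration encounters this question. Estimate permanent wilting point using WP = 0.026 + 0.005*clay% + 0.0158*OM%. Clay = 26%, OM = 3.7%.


WP = 0.026 + 0.005*26 + 0.0158*3.7
   = 0.026 + 0.1300 + 0.0585
   = 0.2145


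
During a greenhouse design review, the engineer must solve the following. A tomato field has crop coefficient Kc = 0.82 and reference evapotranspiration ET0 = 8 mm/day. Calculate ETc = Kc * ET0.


ETc = Kc * ET0
    = 0.82 * 8
    = 6.56 mm/day


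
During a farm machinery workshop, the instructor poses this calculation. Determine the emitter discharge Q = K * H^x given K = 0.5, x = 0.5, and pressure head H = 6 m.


Q = K * H^x
  = 0.5 * 6^0.5
  = 0.5 * 2.4495
  = 1.22 L/h


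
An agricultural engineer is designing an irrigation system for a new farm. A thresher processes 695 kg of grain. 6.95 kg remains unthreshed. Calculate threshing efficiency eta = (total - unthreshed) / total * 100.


eta = (total - unthreshed) / total * 100
    = (695 - 6.95) / 695 * 100
    = 688.05 / 695 * 100
    = 99%


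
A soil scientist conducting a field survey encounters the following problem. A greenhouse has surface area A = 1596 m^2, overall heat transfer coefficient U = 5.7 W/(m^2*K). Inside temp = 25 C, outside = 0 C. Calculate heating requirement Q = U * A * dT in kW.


dT = 25 - (0) = 25 K
Q = U * A * dT
  = 5.7 * 1596 * 25
  = 227430 W = 227.43 kW


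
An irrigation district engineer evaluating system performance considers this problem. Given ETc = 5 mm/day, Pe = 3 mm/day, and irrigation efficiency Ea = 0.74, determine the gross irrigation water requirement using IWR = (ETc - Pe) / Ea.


IWR = (ETc - Pe) / Ea
    = (5 - 3) / 0.74
    = 2 / 0.74
    = 2.70 mm/day


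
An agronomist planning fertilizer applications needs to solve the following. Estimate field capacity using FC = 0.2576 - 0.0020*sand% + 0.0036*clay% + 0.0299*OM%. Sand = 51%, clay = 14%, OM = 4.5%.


FC = 0.2576 - 0.0020*51 + 0.0036*14 + 0.0299*4.5
   = 0.2576 - 0.1020 + 0.0504 + 0.1346
   = 0.3406


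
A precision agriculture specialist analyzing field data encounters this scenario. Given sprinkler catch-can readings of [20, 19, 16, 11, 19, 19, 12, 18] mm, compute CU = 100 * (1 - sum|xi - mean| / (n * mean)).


xbar = 134 / 8 = 16.750
sum|xi - xbar| = 22.500
CU = 100 * (1 - 22.500 / (8 * 16.750))
   = 100 * (1 - 0.1679)
   = 83.21%


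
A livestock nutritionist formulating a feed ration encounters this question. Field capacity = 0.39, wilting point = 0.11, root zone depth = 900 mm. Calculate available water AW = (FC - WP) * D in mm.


AW = (FC - WP) * D
   = (0.39 - 0.11) * 900
   = 0.28 * 900
   = 252 mm


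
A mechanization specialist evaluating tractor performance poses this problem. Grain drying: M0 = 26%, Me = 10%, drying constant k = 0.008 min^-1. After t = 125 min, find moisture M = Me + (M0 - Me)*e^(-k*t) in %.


M = Me + (M0 - Me) * e^(-k*t)
  = 10 + (26 - 10) * e^(-0.008*125)
  = 10 + 16 * e^(-1)
  = 10 + 16 * 0.36788
  = 10 + 5.8861
  = 15.89%


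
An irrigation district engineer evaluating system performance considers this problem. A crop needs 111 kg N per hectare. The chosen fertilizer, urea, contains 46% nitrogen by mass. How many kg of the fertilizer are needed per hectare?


Rate = N_required / (N_content / 100)
     = 111 / (46 / 100)
     = 111 / 0.46
     = 241.30 kg/ha


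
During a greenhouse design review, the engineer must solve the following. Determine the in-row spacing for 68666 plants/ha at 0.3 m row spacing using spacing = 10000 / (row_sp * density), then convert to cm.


spacing = 10000 / (row_sp * density)
        = 10000 / (0.3 * 68666)
        = 10000 / 20599.80
        = 0.48544 m = 48.54 cm


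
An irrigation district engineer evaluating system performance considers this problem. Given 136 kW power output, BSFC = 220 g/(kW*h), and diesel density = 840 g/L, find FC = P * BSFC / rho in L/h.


FC = P * BSFC / rho_fuel
   = 136 * 220 / 840
   = 29920 / 840
   = 35.62 L/h


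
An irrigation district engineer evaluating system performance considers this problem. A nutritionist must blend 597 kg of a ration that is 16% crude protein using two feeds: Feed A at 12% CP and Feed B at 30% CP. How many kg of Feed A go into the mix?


parts_A = CP_b - target = 30 - 16 = 14
parts_B = target - CP_a = 16 - 12 = 4
total_parts = 14 + 4 = 18
Feed A = 597 * 14 / 18 = 464.33 kg
Feed B = 597 * 4 / 18 = 132.67 kg

464.33 kg


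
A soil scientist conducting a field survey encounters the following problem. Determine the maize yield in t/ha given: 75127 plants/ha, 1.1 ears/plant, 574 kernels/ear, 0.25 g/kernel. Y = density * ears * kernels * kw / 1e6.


Y = density * ears * kernels * kw
  = 75127 * 1.1 * 574 * 0.25 g/ha
  = 11858796.95 g/ha
  = 11858.80 kg/ha = 11.86 t/ha


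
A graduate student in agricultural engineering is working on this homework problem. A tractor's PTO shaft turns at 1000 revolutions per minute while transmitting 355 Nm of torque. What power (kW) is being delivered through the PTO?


P = 2*pi*n*T / 60000
  = 2*pi * 1000 * 355 / 60000
  = 2230530.78 / 60000
  = 37.18 kW


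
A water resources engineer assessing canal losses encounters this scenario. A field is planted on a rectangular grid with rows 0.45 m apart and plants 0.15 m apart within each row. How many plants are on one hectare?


D = 10000 / (row_sp * plant_sp)
  = 10000 / (0.45 * 0.15)
  = 10000 / 0.0675
  = 148148.15 plants/ha


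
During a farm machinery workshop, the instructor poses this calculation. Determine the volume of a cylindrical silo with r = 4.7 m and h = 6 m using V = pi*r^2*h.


V = pi * r^2 * h
  = pi * 4.7^2 * 6
  = pi * 22.09 * 6
  = 416.39 m^3


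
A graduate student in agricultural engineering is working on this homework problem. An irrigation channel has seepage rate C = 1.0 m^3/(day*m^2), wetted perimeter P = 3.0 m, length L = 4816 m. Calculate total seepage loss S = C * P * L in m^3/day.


S = C * P * L
  = 1.0 * 3.0 * 4816
  = 14448 m^3/day


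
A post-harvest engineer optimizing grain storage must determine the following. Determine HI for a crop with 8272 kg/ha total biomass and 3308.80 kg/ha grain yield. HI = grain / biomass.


HI = grain_yield / biomass
   = 3308.80 / 8272
   = 0.40


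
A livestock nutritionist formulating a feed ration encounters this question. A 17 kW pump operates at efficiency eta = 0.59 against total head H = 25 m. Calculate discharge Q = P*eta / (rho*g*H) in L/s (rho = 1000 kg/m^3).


Q = (P * 1000 * eta) / (rho * g * H)
  = (17 * 1000 * 0.59) / (1000 * 9.81 * 25)
  = 10030 / 245250
  = 0.04090 m^3/s = 40.90 L/s


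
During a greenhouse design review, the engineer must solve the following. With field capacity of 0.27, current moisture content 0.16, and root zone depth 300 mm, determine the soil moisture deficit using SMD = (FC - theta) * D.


SMD = (FC - theta) * D
    = (0.27 - 0.16) * 300
    = 0.110 * 300
    = 33 mm


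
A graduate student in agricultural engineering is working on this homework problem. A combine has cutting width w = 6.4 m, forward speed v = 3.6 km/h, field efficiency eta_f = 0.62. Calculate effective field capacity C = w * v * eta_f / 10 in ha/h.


C = w * v * eta_f / 10
  = 6.4 * 3.6 * 0.62 / 10
  = 14.28 / 10
  = 1.43 ha/h


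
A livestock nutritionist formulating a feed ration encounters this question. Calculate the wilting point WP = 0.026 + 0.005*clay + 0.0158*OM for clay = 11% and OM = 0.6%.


WP = 0.026 + 0.005*11 + 0.0158*0.6
   = 0.026 + 0.0550 + 0.0095
   = 0.0905


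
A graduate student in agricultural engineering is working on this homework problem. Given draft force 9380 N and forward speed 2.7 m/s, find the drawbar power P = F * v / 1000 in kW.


P = F * v / 1000
  = 9380 * 2.7 / 1000
  = 25326 / 1000
  = 25.33 kW


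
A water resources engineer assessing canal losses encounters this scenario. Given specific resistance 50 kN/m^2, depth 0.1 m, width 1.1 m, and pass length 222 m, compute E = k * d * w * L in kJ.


E = k * d * w * L
  = 50 * 0.1 * 1.1 * 222
  = 1221 kJ


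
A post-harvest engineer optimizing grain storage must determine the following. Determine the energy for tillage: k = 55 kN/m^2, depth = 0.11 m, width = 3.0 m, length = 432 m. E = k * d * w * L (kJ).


E = k * d * w * L
  = 55 * 0.11 * 3.0 * 432
  = 7840.80 kJ


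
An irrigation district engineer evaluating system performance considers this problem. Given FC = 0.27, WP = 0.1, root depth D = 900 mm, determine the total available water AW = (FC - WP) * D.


AW = (FC - WP) * D
   = (0.27 - 0.1) * 900
   = 0.17 * 900
   = 153 mm


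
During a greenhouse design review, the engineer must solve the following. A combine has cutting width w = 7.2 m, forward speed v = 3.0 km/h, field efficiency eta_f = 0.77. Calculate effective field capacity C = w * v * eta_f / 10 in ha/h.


C = w * v * eta_f / 10
  = 7.2 * 3.0 * 0.77 / 10
  = 16.63 / 10
  = 1.66 ha/h


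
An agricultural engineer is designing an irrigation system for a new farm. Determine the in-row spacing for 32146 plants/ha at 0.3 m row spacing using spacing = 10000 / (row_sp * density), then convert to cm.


spacing = 10000 / (row_sp * density)
        = 10000 / (0.3 * 32146)
        = 10000 / 9643.80
        = 1.03694 m = 103.69 cm


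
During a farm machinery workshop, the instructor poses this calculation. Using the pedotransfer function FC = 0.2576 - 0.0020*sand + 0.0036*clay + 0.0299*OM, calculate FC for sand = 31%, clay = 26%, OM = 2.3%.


FC = 0.2576 - 0.0020*31 + 0.0036*26 + 0.0299*2.3
   = 0.2576 - 0.0620 + 0.0936 + 0.0688
   = 0.3580


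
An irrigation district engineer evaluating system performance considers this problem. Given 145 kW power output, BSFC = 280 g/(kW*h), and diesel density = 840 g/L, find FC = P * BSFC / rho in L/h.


FC = P * BSFC / rho_fuel
   = 145 * 280 / 840
   = 40600 / 840
   = 48.33 L/h


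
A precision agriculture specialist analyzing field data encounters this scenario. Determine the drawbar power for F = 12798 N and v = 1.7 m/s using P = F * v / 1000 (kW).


P = F * v / 1000
  = 12798 * 1.7 / 1000
  = 21756.60 / 1000
  = 21.76 kW


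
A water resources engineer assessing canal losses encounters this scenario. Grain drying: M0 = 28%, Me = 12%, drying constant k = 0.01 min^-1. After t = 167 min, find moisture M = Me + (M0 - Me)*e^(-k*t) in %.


M = Me + (M0 - Me) * e^(-k*t)
  = 12 + (28 - 12) * e^(-0.01*167)
  = 12 + 16 * e^(-1.670)
  = 12 + 16 * 0.18825
  = 12 + 3.0120
  = 15.01%


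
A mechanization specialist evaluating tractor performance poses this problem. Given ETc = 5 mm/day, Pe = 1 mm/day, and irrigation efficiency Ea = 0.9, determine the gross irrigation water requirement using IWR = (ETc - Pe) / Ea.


IWR = (ETc - Pe) / Ea
    = (5 - 1) / 0.9
    = 4 / 0.9
    = 4.44 mm/day


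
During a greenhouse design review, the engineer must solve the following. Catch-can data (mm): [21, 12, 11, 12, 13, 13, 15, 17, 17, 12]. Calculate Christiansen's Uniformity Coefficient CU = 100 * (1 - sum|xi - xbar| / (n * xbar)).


xbar = 143 / 10 = 14.300
sum|xi - xbar| = 25.600
CU = 100 * (1 - 25.600 / (10 * 14.300))
   = 100 * (1 - 0.1790)
   = 82.10%


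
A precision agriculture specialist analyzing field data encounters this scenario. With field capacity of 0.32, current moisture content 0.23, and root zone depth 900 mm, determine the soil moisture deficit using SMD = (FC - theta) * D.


SMD = (FC - theta) * D
    = (0.32 - 0.23) * 900
    = 0.090 * 900
    = 81 mm


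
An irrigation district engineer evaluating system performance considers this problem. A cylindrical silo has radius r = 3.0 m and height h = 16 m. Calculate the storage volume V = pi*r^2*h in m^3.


V = pi * r^2 * h
  = pi * 3.0^2 * 16
  = pi * 9 * 16
  = 452.39 m^3


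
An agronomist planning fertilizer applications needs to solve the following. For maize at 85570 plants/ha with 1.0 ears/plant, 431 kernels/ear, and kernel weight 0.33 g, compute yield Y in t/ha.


Y = density * ears * kernels * kw
  = 85570 * 1.0 * 431 * 0.33 g/ha
  = 12170621.10 g/ha
  = 12170.62 kg/ha = 12.17 t/ha


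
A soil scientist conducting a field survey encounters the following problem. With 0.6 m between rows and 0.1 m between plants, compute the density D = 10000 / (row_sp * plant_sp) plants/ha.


D = 10000 / (row_sp * plant_sp)
  = 10000 / (0.6 * 0.1)
  = 10000 / 0.0600
  = 166666.67 plants/ha


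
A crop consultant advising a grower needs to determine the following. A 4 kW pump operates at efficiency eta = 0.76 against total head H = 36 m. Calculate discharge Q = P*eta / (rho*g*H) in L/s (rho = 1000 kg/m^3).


Q = (P * 1000 * eta) / (rho * g * H)
  = (4 * 1000 * 0.76) / (1000 * 9.81 * 36)
  = 3040 / 353160
  = 0.00861 m^3/s = 8.61 L/s


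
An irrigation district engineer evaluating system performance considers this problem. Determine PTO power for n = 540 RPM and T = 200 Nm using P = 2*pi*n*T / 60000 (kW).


P = 2*pi*n*T / 60000
  = 2*pi * 540 * 200 / 60000
  = 678584.01 / 60000
  = 11.31 kW


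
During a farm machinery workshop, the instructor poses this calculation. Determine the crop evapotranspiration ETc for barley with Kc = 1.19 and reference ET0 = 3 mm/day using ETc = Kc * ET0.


ETc = Kc * ET0
    = 1.19 * 3
    = 3.57 mm/day


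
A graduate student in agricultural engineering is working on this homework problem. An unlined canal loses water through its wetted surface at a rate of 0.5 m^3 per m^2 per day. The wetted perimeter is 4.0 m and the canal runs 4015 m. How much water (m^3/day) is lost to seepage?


S = C * P * L
  = 0.5 * 4.0 * 4015
  = 8030 m^3/day


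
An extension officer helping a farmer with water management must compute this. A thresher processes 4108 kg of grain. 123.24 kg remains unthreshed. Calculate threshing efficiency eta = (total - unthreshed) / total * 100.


eta = (total - unthreshed) / total * 100
    = (4108 - 123.24) / 4108 * 100
    = 3984.76 / 4108 * 100
    = 97%


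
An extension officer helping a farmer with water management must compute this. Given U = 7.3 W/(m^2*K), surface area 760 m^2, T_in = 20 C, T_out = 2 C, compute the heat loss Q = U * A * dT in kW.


dT = 20 - (2) = 18 K
Q = U * A * dT
  = 7.3 * 760 * 18
  = 99864 W = 99.86 kW


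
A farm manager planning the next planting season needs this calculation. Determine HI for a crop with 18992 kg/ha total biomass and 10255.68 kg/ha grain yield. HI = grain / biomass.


HI = grain_yield / biomass
   = 10255.68 / 18992
   = 0.54


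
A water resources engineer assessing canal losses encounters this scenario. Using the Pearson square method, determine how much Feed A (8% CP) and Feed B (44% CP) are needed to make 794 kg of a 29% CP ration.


parts_A = CP_b - target = 44 - 29 = 15
parts_B = target - CP_a = 29 - 8 = 21
total_parts = 15 + 21 = 36
Feed A = 794 * 15 / 36 = 330.83 kg
Feed B = 794 * 21 / 36 = 463.17 kg

330.83 kg


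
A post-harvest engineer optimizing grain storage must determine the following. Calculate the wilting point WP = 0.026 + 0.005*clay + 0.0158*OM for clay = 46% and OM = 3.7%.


WP = 0.026 + 0.005*46 + 0.0158*3.7
   = 0.026 + 0.2300 + 0.0585
   = 0.3145


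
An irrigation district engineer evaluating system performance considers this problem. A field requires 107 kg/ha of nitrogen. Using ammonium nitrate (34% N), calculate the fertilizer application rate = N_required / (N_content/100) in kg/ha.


Rate = N_required / (N_content / 100)
     = 107 / (34 / 100)
     = 107 / 0.34
     = 314.71 kg/ha


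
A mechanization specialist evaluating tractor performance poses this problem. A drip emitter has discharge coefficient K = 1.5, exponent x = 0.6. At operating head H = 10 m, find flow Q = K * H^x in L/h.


Q = K * H^x
  = 1.5 * 10^0.6
  = 1.5 * 3.9811
  = 5.97 L/h


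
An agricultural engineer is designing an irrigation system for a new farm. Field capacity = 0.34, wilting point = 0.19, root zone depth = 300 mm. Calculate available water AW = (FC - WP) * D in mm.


AW = (FC - WP) * D
   = (0.34 - 0.19) * 300
   = 0.15 * 300
   = 45 mm


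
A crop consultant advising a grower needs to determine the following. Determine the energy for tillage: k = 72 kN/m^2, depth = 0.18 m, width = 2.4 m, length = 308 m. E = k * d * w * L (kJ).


E = k * d * w * L
  = 72 * 0.18 * 2.4 * 308
  = 9580.03 kJ


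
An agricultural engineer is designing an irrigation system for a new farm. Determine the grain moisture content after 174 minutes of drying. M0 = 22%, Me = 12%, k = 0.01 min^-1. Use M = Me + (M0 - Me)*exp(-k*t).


M = Me + (M0 - Me) * e^(-k*t)
  = 12 + (22 - 12) * e^(-0.01*174)
  = 12 + 10 * e^(-1.740)
  = 12 + 10 * 0.17552
  = 12 + 1.7552
  = 13.76%


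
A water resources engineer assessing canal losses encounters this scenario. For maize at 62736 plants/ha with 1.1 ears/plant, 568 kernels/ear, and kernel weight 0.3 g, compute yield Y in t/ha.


Y = density * ears * kernels * kw
  = 62736 * 1.1 * 568 * 0.3 g/ha
  = 11759235.84 g/ha
  = 11759.24 kg/ha = 11.76 t/ha


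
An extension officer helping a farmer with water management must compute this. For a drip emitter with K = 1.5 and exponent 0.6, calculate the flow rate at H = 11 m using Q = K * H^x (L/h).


Q = K * H^x
  = 1.5 * 11^0.6
  = 1.5 * 4.2154
  = 6.32 L/h


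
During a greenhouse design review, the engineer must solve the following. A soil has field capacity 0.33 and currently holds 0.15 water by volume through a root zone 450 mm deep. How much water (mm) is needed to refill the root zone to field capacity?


SMD = (FC - theta) * D
    = (0.33 - 0.15) * 450
    = 0.180 * 450
    = 81 mm


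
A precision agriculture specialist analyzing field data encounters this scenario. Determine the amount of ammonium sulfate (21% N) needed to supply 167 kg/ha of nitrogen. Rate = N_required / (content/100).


Rate = N_required / (N_content / 100)
     = 167 / (21 / 100)
     = 167 / 0.21
     = 795.24 kg/ha


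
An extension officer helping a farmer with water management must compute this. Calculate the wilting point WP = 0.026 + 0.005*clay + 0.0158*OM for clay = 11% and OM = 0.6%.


WP = 0.026 + 0.005*11 + 0.0158*0.6
   = 0.026 + 0.0550 + 0.0095
   = 0.0905


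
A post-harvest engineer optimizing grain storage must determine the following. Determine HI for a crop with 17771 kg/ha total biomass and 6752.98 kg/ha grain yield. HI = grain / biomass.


HI = grain_yield / biomass
   = 6752.98 / 17771
   = 0.38


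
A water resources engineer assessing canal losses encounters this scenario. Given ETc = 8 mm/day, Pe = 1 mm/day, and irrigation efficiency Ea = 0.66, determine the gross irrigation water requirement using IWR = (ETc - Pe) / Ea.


IWR = (ETc - Pe) / Ea
    = (8 - 1) / 0.66
    = 7 / 0.66
    = 10.61 mm/day


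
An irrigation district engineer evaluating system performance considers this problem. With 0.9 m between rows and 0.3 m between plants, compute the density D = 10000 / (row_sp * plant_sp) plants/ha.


D = 10000 / (row_sp * plant_sp)
  = 10000 / (0.9 * 0.3)
  = 10000 / 0.2700
  = 37037.04 plants/ha


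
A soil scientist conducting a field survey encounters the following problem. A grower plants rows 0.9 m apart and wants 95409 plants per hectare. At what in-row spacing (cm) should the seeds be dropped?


spacing = 10000 / (row_sp * density)
        = 10000 / (0.9 * 95409)
        = 10000 / 85868.10
        = 0.11646 m = 11.65 cm


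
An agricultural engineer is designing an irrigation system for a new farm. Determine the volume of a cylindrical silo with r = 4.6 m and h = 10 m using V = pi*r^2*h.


V = pi * r^2 * h
  = pi * 4.6^2 * 10
  = pi * 21.16 * 10
  = 664.76 m^3


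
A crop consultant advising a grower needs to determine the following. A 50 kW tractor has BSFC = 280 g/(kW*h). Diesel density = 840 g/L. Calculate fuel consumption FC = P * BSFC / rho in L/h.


FC = P * BSFC / rho_fuel
   = 50 * 280 / 840
   = 14000 / 840
   = 16.67 L/h


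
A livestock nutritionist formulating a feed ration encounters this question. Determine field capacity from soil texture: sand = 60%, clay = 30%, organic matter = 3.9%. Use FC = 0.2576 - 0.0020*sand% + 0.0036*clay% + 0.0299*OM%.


FC = 0.2576 - 0.0020*60 + 0.0036*30 + 0.0299*3.9
   = 0.2576 - 0.1200 + 0.1080 + 0.1166
   = 0.3622


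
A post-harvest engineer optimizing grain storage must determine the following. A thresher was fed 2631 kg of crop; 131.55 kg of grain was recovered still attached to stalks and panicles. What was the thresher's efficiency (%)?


eta = (total - unthreshed) / total * 100
    = (2631 - 131.55) / 2631 * 100
    = 2499.45 / 2631 * 100
    = 95%


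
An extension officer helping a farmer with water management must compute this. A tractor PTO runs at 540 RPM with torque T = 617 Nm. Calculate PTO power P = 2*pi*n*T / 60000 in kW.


P = 2*pi*n*T / 60000
  = 2*pi * 540 * 617 / 60000
  = 2093431.68 / 60000
  = 34.89 kW


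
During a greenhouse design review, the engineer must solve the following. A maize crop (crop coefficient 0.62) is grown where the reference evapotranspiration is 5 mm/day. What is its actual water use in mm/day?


ETc = Kc * ET0
    = 0.62 * 5
    = 3.10 mm/day


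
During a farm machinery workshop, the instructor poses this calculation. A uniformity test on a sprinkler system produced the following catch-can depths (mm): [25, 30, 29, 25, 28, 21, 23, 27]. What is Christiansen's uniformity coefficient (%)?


xbar = 208 / 8 = 26
sum|xi - xbar| = 20
CU = 100 * (1 - 20 / (8 * 26))
   = 100 * (1 - 0.0962)
   = 90.38%


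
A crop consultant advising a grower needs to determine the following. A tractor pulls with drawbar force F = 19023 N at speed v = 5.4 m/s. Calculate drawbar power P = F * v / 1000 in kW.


P = F * v / 1000
  = 19023 * 5.4 / 1000
  = 102724.20 / 1000
  = 102.72 kW


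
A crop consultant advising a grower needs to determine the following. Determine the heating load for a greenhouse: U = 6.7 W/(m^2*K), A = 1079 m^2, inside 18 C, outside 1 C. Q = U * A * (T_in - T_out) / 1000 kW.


dT = 18 - (1) = 17 K
Q = U * A * dT
  = 6.7 * 1079 * 17
  = 122898.10 W = 122.90 kW


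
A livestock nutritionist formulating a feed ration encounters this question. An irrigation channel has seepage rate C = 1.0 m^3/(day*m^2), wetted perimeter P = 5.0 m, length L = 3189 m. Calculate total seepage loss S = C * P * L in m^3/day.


S = C * P * L
  = 1.0 * 5.0 * 3189
  = 15945 m^3/day


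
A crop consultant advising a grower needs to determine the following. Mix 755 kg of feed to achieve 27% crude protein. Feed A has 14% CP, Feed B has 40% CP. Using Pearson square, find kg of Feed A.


parts_A = CP_b - target = 40 - 27 = 13
parts_B = target - CP_a = 27 - 14 = 13
total_parts = 13 + 13 = 26
Feed A = 755 * 13 / 26 = 377.50 kg
Feed B = 755 * 13 / 26 = 377.50 kg


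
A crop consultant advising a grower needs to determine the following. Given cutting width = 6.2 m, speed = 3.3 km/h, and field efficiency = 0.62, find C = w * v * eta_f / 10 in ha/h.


C = w * v * eta_f / 10
  = 6.2 * 3.3 * 0.62 / 10
  = 12.69 / 10
  = 1.27 ha/h


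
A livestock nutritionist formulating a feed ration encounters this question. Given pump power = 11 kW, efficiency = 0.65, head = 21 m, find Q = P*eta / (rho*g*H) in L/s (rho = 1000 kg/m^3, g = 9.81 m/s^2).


Q = (P * 1000 * eta) / (rho * g * H)
  = (11 * 1000 * 0.65) / (1000 * 9.81 * 21)
  = 7150 / 206010
  = 0.03471 m^3/s = 34.71 L/s


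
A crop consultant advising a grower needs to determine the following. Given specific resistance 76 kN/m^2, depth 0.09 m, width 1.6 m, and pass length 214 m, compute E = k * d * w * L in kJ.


E = k * d * w * L
  = 76 * 0.09 * 1.6 * 214
  = 2342.02 kJ


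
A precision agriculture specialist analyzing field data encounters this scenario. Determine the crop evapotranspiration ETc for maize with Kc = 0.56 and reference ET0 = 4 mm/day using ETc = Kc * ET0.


ETc = Kc * ET0
    = 0.56 * 4
    = 2.24 mm/day


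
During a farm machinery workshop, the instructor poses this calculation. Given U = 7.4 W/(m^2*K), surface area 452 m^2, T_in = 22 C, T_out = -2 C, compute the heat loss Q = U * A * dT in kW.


dT = 22 - (-2) = 24 K
Q = U * A * dT
  = 7.4 * 452 * 24
  = 80275.20 W = 80.28 kW


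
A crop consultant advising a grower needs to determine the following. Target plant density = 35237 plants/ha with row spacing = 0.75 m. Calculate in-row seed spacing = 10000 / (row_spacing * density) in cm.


spacing = 10000 / (row_sp * density)
        = 10000 / (0.75 * 35237)
        = 10000 / 26427.75
        = 0.37839 m = 37.84 cm


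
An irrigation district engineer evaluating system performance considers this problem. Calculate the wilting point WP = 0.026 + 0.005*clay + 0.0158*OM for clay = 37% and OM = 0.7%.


WP = 0.026 + 0.005*37 + 0.0158*0.7
   = 0.026 + 0.1850 + 0.0111
   = 0.2221


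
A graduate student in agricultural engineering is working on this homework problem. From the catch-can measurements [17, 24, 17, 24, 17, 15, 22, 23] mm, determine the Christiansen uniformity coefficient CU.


xbar = 159 / 8 = 19.875
sum|xi - xbar| = 27
CU = 100 * (1 - 27 / (8 * 19.875))
   = 100 * (1 - 0.1698)
   = 83.02%


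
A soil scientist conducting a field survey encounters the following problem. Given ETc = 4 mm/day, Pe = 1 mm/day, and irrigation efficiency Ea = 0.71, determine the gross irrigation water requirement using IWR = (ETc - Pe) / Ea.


IWR = (ETc - Pe) / Ea
    = (4 - 1) / 0.71
    = 3 / 0.71
    = 4.23 mm/day


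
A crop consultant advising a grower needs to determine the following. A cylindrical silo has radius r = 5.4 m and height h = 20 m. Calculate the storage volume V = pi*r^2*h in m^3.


V = pi * r^2 * h
  = pi * 5.4^2 * 20
  = pi * 29.16 * 20
  = 1832.18 m^3


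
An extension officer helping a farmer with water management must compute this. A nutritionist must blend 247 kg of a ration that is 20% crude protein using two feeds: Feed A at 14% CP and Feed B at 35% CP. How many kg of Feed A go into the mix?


parts_A = CP_b - target = 35 - 20 = 15
parts_B = target - CP_a = 20 - 14 = 6
total_parts = 15 + 6 = 21
Feed A = 247 * 15 / 21 = 176.43 kg
Feed B = 247 * 6 / 21 = 70.57 kg

176.43 kg


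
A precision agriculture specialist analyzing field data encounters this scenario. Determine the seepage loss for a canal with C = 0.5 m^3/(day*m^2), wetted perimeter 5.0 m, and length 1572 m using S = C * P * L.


S = C * P * L
  = 0.5 * 5.0 * 1572
  = 3930 m^3/day


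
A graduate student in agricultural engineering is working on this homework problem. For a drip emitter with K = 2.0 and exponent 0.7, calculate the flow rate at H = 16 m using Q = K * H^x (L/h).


Q = K * H^x
  = 2.0 * 16^0.7
  = 2.0 * 6.9644
  = 13.93 L/h


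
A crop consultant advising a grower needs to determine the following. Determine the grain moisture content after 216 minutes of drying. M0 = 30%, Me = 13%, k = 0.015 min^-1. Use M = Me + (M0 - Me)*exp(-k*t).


M = Me + (M0 - Me) * e^(-k*t)
  = 13 + (30 - 13) * e^(-0.015*216)
  = 13 + 17 * e^(-3.240)
  = 13 + 17 * 0.03916
  = 13 + 0.6658
  = 13.67%


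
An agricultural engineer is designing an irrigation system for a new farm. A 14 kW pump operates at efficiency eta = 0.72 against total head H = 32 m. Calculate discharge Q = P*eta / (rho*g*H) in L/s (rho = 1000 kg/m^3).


Q = (P * 1000 * eta) / (rho * g * H)
  = (14 * 1000 * 0.72) / (1000 * 9.81 * 32)
  = 10080 / 313920
  = 0.03211 m^3/s = 32.11 L/s


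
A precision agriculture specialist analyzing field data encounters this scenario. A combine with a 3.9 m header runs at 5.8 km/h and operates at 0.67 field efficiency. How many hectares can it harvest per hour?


C = w * v * eta_f / 10
  = 3.9 * 5.8 * 0.67 / 10
  = 15.16 / 10
  = 1.52 ha/h


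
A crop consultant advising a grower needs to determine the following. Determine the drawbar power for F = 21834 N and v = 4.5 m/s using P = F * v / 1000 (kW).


P = F * v / 1000
  = 21834 * 4.5 / 1000
  = 98253 / 1000
  = 98.25 kW


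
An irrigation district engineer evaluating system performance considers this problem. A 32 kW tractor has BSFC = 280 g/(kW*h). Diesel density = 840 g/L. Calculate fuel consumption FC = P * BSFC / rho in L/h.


FC = P * BSFC / rho_fuel
   = 32 * 280 / 840
   = 8960 / 840
   = 10.67 L/h


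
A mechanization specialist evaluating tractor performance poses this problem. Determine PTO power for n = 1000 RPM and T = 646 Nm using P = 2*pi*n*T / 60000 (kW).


P = 2*pi*n*T / 60000
  = 2*pi * 1000 * 646 / 60000
  = 4058937.71 / 60000
  = 67.65 kW


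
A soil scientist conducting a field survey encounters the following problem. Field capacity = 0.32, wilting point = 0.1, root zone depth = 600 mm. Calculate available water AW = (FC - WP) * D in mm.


AW = (FC - WP) * D
   = (0.32 - 0.1) * 600
   = 0.22 * 600
   = 132 mm


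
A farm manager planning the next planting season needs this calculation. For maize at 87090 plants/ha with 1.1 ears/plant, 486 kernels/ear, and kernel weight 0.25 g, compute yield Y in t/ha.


Y = density * ears * kernels * kw
  = 87090 * 1.1 * 486 * 0.25 g/ha
  = 11639578.50 g/ha
  = 11639.58 kg/ha = 11.64 t/ha


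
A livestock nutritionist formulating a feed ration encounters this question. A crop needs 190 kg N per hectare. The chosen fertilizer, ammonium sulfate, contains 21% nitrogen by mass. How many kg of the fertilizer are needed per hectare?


Rate = N_required / (N_content / 100)
     = 190 / (21 / 100)
     = 190 / 0.21
     = 904.76 kg/ha


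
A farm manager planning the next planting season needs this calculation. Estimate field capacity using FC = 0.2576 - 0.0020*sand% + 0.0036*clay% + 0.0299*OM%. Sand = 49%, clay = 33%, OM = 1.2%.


FC = 0.2576 - 0.0020*49 + 0.0036*33 + 0.0299*1.2
   = 0.2576 - 0.0980 + 0.1188 + 0.0359
   = 0.3143


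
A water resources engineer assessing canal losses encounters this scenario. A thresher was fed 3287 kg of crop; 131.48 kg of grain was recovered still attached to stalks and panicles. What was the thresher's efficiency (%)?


eta = (total - unthreshed) / total * 100
    = (3287 - 131.48) / 3287 * 100
    = 3155.52 / 3287 * 100
    = 96%


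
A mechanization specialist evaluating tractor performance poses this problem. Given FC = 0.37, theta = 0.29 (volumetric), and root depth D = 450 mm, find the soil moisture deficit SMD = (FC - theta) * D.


SMD = (FC - theta) * D
    = (0.37 - 0.29) * 450
    = 0.080 * 450
    = 36 mm


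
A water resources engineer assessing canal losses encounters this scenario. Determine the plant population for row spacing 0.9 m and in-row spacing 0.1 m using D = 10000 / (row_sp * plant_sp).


D = 10000 / (row_sp * plant_sp)
  = 10000 / (0.9 * 0.1)
  = 10000 / 0.0900
  = 111111.11 plants/ha


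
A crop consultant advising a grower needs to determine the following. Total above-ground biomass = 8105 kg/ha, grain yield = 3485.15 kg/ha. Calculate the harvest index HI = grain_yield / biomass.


HI = grain_yield / biomass
   = 3485.15 / 8105
   = 0.43


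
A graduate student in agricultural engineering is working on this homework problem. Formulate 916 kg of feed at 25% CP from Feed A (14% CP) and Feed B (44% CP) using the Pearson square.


parts_A = CP_b - target = 44 - 25 = 19
parts_B = target - CP_a = 25 - 14 = 11
total_parts = 19 + 11 = 30
Feed A = 916 * 19 / 30 = 580.13 kg
Feed B = 916 * 11 / 30 = 335.87 kg

580.13 kg


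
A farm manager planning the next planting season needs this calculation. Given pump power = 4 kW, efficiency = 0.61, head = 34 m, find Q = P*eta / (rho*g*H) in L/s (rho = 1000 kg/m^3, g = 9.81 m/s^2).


Q = (P * 1000 * eta) / (rho * g * H)
  = (4 * 1000 * 0.61) / (1000 * 9.81 * 34)
  = 2440 / 333540
  = 0.00732 m^3/s = 7.32 L/s


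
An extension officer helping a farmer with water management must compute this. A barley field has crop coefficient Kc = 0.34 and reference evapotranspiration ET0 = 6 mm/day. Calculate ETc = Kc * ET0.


ETc = Kc * ET0
    = 0.34 * 6
    = 2.04 mm/day


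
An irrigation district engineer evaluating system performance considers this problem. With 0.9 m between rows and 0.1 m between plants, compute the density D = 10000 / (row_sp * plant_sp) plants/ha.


D = 10000 / (row_sp * plant_sp)
  = 10000 / (0.9 * 0.1)
  = 10000 / 0.0900
  = 111111.11 plants/ha


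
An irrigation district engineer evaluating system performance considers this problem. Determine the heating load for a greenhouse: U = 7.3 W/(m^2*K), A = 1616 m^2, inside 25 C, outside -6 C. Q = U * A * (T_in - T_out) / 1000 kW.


dT = 25 - (-6) = 31 K
Q = U * A * dT
  = 7.3 * 1616 * 31
  = 365700.80 W = 365.70 kW


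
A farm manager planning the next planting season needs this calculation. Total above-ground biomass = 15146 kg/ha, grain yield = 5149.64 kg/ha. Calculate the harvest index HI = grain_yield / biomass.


HI = grain_yield / biomass
   = 5149.64 / 15146
   = 0.34


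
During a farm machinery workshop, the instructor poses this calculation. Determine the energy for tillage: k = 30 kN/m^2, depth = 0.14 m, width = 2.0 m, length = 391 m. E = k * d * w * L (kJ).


E = k * d * w * L
  = 30 * 0.14 * 2.0 * 391
  = 3284.40 kJ


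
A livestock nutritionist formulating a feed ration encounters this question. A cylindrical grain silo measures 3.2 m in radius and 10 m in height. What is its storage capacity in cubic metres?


V = pi * r^2 * h
  = pi * 3.2^2 * 10
  = pi * 10.24 * 10
  = 321.70 m^3


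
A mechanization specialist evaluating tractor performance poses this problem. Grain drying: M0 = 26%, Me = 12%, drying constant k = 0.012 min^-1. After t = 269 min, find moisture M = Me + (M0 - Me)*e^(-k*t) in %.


M = Me + (M0 - Me) * e^(-k*t)
  = 12 + (26 - 12) * e^(-0.012*269)
  = 12 + 14 * e^(-3.228)
  = 12 + 14 * 0.03964
  = 12 + 0.5549
  = 12.55%
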